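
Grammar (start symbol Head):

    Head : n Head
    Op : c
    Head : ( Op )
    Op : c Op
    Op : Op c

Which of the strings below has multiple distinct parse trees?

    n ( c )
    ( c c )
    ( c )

( c c )

n ( c ): 1 tree
( c c ): 2 trees
( c ): 1 tree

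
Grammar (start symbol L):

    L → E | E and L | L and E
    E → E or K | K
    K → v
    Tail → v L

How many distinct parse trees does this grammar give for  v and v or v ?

2

Parse trees for v and v or v:
  [L [E [K v]] and [L [E [E [K v]] or [K v]]]]
  [L [L [E [K v]]] and [E [E [K v]] or [K v]]]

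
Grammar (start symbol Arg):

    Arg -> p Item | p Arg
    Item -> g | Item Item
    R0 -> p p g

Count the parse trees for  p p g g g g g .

14

Parse trees for p p g g g g g (showing first 6 of 14):
  [Arg p [Arg p [Item [Item g] [Item [Item g] [Item [Item g] [Item [Item g] [Item g]]]]]]]
  [Arg p [Arg p [Item [Item g] [Item [Item g] [Item [Item [Item g] [Item g]] [Item g]]]]]]
  [Arg p [Arg p [Item [Item g] [Item [Item [Item g] [Item g]] [Item [Item g] [Item g]]]]]]
  [Arg p [Arg p [Item [Item g] [Item [Item [Item g] [Item [Item g] [Item g]]] [Item g]]]]]
  [Arg p [Arg p [Item [Item g] [Item [Item [Item [Item g] [Item g]] [Item g]] [Item g]]]]]
  [Arg p [Arg p [Item [Item [Item g] [Item g]] [Item [Item g] [Item [Item g] [Item g]]]]]]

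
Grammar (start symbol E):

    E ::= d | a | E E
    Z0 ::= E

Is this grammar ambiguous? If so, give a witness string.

Ambiguous

Witness: a a a

Derivation 1: E ⇒ E E ⇒ a E ⇒ a E E ⇒ a a E ⇒ a a a
Derivation 2: E ⇒ E E ⇒ E E E ⇒ a E E ⇒ a a E ⇒ a a a

Two distinct leftmost derivations for the same string.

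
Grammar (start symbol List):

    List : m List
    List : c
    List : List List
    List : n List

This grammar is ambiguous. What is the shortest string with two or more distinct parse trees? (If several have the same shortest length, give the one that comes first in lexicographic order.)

length 1: no string has ≥2 trees
length 2: no string has ≥2 trees
length 3: c c c has 2 parse trees

Two derivations of c c c:
  List ⇒ List List ⇒ c List ⇒ c List List ⇒ c c List ⇒ c c c
  List ⇒ List List ⇒ List List List ⇒ c List List ⇒ c c List ⇒ c c c

c c c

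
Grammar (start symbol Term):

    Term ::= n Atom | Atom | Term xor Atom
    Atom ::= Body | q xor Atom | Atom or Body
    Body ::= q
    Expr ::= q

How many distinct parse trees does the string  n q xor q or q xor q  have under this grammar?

3

Parse trees for n q xor q or q xor q:
  [Term [Term n [Atom q xor [Atom [Atom [Body q]] or [Body q]]]] xor [Atom [Body q]]]
  [Term [Term n [Atom [Atom q xor [Atom [Body q]]] or [Body q]]] xor [Atom [Body q]]]
  [Term [Term [Term n [Atom [Body q]]] xor [Atom [Atom [Body q]] or [Body q]]] xor [Atom [Body q]]]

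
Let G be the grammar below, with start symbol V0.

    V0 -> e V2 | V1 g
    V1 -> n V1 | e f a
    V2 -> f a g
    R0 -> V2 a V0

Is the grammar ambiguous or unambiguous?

Witness: e f a g

Derivation 1: V0 ⇒ e V2 ⇒ e f a g
Derivation 2: V0 ⇒ V1 g ⇒ e f a g

Two distinct leftmost derivations for the same string.

Ambiguous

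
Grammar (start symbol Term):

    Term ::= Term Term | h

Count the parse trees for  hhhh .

Parse trees for hhhh:
  [Term [Term h] [Term [Term h] [Term [Term h] [Term h]]]]
  [Term [Term h] [Term [Term [Term h] [Term h]] [Term h]]]
  [Term [Term [Term h] [Term h]] [Term [Term h] [Term h]]]
  [Term [Term [Term h] [Term [Term h] [Term h]]] [Term h]]
  [Term [Term [Term [Term h] [Term h]] [Term h]] [Term h]]

5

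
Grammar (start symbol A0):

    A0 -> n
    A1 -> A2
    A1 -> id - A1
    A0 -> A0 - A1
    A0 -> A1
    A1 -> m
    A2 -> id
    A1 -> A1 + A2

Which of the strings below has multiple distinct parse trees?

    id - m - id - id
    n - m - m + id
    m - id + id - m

id - m - id - id: 4 trees
n - m - m + id: 1 tree
m - id + id - m: 1 tree

id - m - id - id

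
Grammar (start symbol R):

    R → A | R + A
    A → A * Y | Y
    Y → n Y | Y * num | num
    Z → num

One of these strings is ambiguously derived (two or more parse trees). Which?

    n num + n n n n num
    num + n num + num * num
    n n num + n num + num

n num + n n n n num: 1 tree
num + n num + num * num: 2 trees
n n num + n num + num: 1 tree

num + n num + num * num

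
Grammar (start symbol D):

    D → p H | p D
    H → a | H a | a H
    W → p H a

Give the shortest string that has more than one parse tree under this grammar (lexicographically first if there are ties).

length 2: no string has ≥2 trees
length 3: p a a has 2 parse trees

Two derivations of p a a:
  D ⇒ p H ⇒ p H a ⇒ p a a
  D ⇒ p H ⇒ p a H ⇒ p a a

p a a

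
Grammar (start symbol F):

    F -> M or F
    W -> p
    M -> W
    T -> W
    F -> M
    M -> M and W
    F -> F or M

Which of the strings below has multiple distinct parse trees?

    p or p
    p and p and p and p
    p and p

p or p

p or p: 2 trees
p and p and p and p: 1 tree
p and p: 1 tree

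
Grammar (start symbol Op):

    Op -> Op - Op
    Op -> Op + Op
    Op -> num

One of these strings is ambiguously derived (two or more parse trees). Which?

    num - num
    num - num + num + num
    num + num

num - num + num + num

num - num: 1 tree
num - num + num + num: 5 trees
num + num: 1 tree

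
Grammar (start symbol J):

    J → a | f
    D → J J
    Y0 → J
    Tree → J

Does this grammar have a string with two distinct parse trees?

(D, Y0, Tree are unreachable from J, so their rules don't affect L(J).) Each reachable nonterminal has at most one production per leading terminal, and all productions are right-linear; the derivation is determined token-by-token.

Unambiguous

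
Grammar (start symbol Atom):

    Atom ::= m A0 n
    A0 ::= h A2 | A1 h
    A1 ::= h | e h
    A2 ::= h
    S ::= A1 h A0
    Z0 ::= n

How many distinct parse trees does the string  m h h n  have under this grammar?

2

Parse trees for m h h n:
  [Atom m [A0 h [A2 h]] n]
  [Atom m [A0 [A1 h] h] n]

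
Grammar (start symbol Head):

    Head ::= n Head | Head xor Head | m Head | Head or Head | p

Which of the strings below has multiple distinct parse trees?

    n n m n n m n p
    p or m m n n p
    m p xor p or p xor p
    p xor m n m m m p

n n m n n m n p: 1 tree
p or m m n n p: 1 tree
m p xor p or p xor p: 14 trees
p xor m n m m m p: 1 tree

m p xor p or p xor p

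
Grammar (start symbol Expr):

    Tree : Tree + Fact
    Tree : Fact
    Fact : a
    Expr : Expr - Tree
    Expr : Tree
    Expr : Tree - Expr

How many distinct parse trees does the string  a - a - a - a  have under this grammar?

8

Parse trees for a - a - a - a:
  [Expr [Expr [Expr [Expr [Tree [Fact a]]] - [Tree [Fact a]]] - [Tree [Fact a]]] - [Tree [Fact a]]]
  [Expr [Expr [Expr [Tree [Fact a]] - [Expr [Tree [Fact a]]]] - [Tree [Fact a]]] - [Tree [Fact a]]]
  [Expr [Expr [Tree [Fact a]] - [Expr [Expr [Tree [Fact a]]] - [Tree [Fact a]]]] - [Tree [Fact a]]]
  [Expr [Expr [Tree [Fact a]] - [Expr [Tree [Fact a]] - [Expr [Tree [Fact a]]]]] - [Tree [Fact a]]]
  [Expr [Tree [Fact a]] - [Expr [Expr [Expr [Tree [Fact a]]] - [Tree [Fact a]]] - [Tree [Fact a]]]]
  [Expr [Tree [Fact a]] - [Expr [Expr [Tree [Fact a]] - [Expr [Tree [Fact a]]]] - [Tree [Fact a]]]]
  [Expr [Tree [Fact a]] - [Expr [Tree [Fact a]] - [Expr [Expr [Tree [Fact a]]] - [Tree [Fact a]]]]]
  [Expr [Tree [Fact a]] - [Expr [Tree [Fact a]] - [Expr [Tree [Fact a]] - [Expr [Tree [Fact a]]]]]]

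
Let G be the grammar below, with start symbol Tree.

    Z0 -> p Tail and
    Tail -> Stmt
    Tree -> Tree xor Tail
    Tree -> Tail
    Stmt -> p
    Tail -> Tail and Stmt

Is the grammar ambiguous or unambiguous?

Unambiguous

Only Tree, Tail, Stmt are reachable from Tree; ignoring the rest: The grammar is stratified — Tree handles 'xor' (left-recursive), Tail handles 'and', Stmt atoms. Each operator has a fixed associativity and precedence level, so every string has one parse.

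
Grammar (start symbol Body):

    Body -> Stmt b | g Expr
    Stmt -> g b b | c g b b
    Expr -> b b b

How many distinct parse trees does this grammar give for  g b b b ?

Parse trees for g b b b:
  [Body [Stmt g b b] b]
  [Body g [Expr b b b]]

2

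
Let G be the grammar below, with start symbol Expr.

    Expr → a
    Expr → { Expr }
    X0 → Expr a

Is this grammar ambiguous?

(X0 is unreachable from Expr, so its rules don't affect L(Expr).) Each string is a nest of matched brackets around a single atom. An opening bracket forces the recursive rule; an atom forces the base rule.

Unambiguous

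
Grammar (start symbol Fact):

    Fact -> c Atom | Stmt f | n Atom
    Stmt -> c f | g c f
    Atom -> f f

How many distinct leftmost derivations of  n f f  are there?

Parse trees for n f f:
  [Fact n [Atom f f]]

1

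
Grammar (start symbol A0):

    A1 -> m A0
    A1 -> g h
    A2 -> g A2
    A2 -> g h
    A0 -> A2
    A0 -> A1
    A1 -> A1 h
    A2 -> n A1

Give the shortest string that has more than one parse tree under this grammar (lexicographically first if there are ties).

g h

length 2: g h has 2 parse trees

Two derivations of g h:
  A0 ⇒ A2 ⇒ g h
  A0 ⇒ A1 ⇒ g h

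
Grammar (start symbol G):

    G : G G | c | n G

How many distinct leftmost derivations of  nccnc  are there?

Parse trees for nccnc:
  [G [G n [G c]] [G [G c] [G n [G c]]]]
  [G [G [G n [G c]] [G c]] [G n [G c]]]
  [G [G n [G [G c] [G c]]] [G n [G c]]]
  [G n [G [G c] [G [G c] [G n [G c]]]]]
  [G n [G [G [G c] [G c]] [G n [G c]]]]

5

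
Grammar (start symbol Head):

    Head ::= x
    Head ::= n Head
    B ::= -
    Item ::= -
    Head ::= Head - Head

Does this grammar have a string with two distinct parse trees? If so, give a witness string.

Ambiguous

Witness: n x - x

Derivation 1: Head ⇒ n Head ⇒ n Head - Head ⇒ n x - Head ⇒ n x - x
Derivation 2: Head ⇒ Head - Head ⇒ n Head - Head ⇒ n x - Head ⇒ n x - x

Two distinct leftmost derivations for the same string.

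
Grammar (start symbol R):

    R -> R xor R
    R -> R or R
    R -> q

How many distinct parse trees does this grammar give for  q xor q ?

Parse trees for q xor q:
  [R [R q] xor [R q]]

1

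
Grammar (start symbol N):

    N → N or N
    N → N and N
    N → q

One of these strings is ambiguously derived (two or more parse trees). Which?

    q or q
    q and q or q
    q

q and q or q

q or q: 1 tree
q and q or q: 2 trees
q: 1 tree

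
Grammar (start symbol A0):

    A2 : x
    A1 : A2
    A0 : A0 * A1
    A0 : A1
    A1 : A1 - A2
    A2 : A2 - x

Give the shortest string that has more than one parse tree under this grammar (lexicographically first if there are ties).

length 1: no string has ≥2 trees
length 3: x - x has 2 parse trees

Two derivations of x - x:
  A0 ⇒ A1 ⇒ A2 ⇒ A2 - x ⇒ x - x
  A0 ⇒ A1 ⇒ A1 - A2 ⇒ A2 - A2 ⇒ x - A2 ⇒ x - x

x - x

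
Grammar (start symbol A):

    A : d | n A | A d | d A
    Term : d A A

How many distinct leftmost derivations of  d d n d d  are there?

Parse trees for d d n d d:
  [A [A d [A d [A n [A d]]]] d]
  [A d [A [A d [A n [A d]]] d]]
  [A d [A d [A n [A [A d] d]]]]
  [A d [A d [A n [A d [A d]]]]]
  [A d [A d [A [A n [A d]] d]]]

5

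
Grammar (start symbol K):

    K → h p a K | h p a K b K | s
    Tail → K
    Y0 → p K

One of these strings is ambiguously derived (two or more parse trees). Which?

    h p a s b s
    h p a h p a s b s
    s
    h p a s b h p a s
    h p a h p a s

h p a h p a s b s

h p a s b s: 1 tree
h p a h p a s b s: 2 trees
s: 1 tree
h p a s b h p a s: 1 tree
h p a h p a s: 1 tree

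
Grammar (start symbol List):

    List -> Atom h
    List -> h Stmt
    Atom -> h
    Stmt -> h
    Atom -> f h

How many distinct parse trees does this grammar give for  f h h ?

1

Parse trees for f h h:
  [List [Atom f h] h]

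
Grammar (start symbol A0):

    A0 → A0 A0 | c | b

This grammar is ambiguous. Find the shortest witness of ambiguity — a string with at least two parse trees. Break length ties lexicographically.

length 1: no string has ≥2 trees
length 2: no string has ≥2 trees
length 3: b b b has 2 parse trees

Two derivations of b b b:
  A0 ⇒ A0 A0 ⇒ A0 A0 A0 ⇒ b A0 A0 ⇒ b b A0 ⇒ b b b
  A0 ⇒ A0 A0 ⇒ b A0 ⇒ b A0 A0 ⇒ b b A0 ⇒ b b b

b b b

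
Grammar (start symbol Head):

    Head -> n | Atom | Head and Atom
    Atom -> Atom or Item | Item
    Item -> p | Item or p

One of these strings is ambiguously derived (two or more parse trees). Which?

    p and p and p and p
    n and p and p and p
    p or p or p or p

p or p or p or p

p and p and p and p: 1 tree
n and p and p and p: 1 tree
p or p or p or p: 8 trees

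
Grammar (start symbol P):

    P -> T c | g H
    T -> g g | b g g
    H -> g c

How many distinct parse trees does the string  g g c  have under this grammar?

2

Parse trees for g g c:
  [P [T g g] c]
  [P g [H g c]]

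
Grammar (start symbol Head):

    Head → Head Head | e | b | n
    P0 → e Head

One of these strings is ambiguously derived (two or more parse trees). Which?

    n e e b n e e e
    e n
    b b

n e e b n e e e: 429 trees
e n: 1 tree
b b: 1 tree

n e e b n e e e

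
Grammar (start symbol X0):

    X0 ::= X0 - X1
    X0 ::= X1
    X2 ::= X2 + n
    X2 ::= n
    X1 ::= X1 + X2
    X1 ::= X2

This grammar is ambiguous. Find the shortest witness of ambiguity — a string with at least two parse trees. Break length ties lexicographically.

n + n

length 1: no string has ≥2 trees
length 3: n + n has 2 parse trees

Two derivations of n + n:
  X0 ⇒ X1 ⇒ X1 + X2 ⇒ X2 + X2 ⇒ n + X2 ⇒ n + n
  X0 ⇒ X1 ⇒ X2 ⇒ X2 + n ⇒ n + n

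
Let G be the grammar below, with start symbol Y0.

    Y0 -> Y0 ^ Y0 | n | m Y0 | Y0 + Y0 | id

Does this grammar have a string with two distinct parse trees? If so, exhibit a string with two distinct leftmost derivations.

Ambiguous

Witness: m id + id

Derivation 1: Y0 ⇒ m Y0 ⇒ m Y0 + Y0 ⇒ m id + Y0 ⇒ m id + id
Derivation 2: Y0 ⇒ Y0 + Y0 ⇒ m Y0 + Y0 ⇒ m id + Y0 ⇒ m id + id

Two distinct leftmost derivations for the same string.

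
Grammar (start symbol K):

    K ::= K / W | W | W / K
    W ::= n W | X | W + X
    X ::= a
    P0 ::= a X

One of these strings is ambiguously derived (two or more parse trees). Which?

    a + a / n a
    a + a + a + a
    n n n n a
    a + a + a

a + a / n a

a + a / n a: 2 trees
a + a + a + a: 1 tree
n n n n a: 1 tree
a + a + a: 1 tree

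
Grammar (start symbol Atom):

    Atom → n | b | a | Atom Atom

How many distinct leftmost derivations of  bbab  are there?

Parse trees for bbab:
  [Atom [Atom b] [Atom [Atom b] [Atom [Atom a] [Atom b]]]]
  [Atom [Atom b] [Atom [Atom [Atom b] [Atom a]] [Atom b]]]
  [Atom [Atom [Atom b] [Atom b]] [Atom [Atom a] [Atom b]]]
  [Atom [Atom [Atom b] [Atom [Atom b] [Atom a]]] [Atom b]]
  [Atom [Atom [Atom [Atom b] [Atom b]] [Atom a]] [Atom b]]

5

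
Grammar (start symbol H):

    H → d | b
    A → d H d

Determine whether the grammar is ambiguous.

(A is unreachable from H, so its rules don't affect L(H).) Restricted to the reachable nonterminals, every rule has the form A → t or A → t B, and no two rules for the same A share a first terminal. The grammar encodes a DFA — one run per string.

Unambiguous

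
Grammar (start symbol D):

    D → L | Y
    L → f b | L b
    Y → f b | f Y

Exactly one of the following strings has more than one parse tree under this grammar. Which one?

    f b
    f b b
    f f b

f b

f b: 2 trees
f b b: 1 tree
f f b: 1 tree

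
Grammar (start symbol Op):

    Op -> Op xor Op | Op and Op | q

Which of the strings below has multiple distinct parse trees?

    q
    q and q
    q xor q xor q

q: 1 tree
q and q: 1 tree
q xor q xor q: 2 trees

q xor q xor q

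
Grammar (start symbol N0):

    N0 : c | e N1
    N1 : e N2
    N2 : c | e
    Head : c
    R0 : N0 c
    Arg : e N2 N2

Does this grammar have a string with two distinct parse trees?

Unambiguous

Only N0, N1, N2 are reachable from N0; ignoring the rest: The reachable rules are right-linear with at most one rule per (nonterminal, next-terminal) pair. Each input token forces the next rule, so parsing is deterministic.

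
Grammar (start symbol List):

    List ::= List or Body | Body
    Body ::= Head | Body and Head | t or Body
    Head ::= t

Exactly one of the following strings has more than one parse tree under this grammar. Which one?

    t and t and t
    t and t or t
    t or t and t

t or t and t

t and t and t: 1 tree
t and t or t: 1 tree
t or t and t: 3 trees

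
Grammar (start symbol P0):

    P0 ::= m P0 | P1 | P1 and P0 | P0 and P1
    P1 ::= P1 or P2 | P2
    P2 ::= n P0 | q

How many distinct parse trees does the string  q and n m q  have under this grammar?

2

Parse trees for q and n m q:
  [P0 [P1 [P2 q]] and [P0 [P1 [P2 n [P0 m [P0 [P1 [P2 q]]]]]]]]
  [P0 [P0 [P1 [P2 q]]] and [P1 [P2 n [P0 m [P0 [P1 [P2 q]]]]]]]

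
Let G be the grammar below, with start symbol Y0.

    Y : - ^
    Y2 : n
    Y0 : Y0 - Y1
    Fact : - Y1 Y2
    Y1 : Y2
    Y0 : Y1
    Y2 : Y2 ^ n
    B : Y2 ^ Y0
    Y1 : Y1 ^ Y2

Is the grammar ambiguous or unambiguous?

Ambiguous

Witness: n ^ n

Derivation 1: Y0 ⇒ Y1 ⇒ Y2 ⇒ Y2 ^ n ⇒ n ^ n
Derivation 2: Y0 ⇒ Y1 ⇒ Y1 ^ Y2 ⇒ Y2 ^ Y2 ⇒ n ^ Y2 ⇒ n ^ n

Two distinct leftmost derivations for the same string.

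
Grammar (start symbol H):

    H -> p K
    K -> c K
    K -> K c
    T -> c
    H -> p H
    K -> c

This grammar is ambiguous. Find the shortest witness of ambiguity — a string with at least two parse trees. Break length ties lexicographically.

length 2: no string has ≥2 trees
length 3: p c c has 2 parse trees

Two derivations of p c c:
  H ⇒ p K ⇒ p c K ⇒ p c c
  H ⇒ p K ⇒ p K c ⇒ p c c

p c c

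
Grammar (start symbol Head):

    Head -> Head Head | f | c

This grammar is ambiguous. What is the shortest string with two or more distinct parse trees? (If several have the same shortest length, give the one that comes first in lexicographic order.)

c c c

length 1: no string has ≥2 trees
length 2: no string has ≥2 trees
length 3: c c c has 2 parse trees

Two derivations of c c c:
  Head ⇒ Head Head ⇒ Head Head Head ⇒ c Head Head ⇒ c c Head ⇒ c c c
  Head ⇒ Head Head ⇒ c Head ⇒ c Head Head ⇒ c c Head ⇒ c c c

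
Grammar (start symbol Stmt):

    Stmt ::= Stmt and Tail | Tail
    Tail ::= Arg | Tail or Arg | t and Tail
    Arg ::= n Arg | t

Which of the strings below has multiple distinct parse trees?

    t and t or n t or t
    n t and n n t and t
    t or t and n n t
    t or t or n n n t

t and t or n t or t

t and t or n t or t: 4 trees
n t and n n t and t: 1 tree
t or t and n n t: 1 tree
t or t or n n n t: 1 tree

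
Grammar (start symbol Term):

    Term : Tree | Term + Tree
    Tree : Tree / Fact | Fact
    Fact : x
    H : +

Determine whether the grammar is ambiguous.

Unambiguous

Only Term, Tree, Fact are reachable from Term; ignoring the rest: Term → Term + Tree | Tree  ;  Tree → Tree / Fact | Fact  — a left-associative chain with Fact at the bottom. Each string factors uniquely by precedence.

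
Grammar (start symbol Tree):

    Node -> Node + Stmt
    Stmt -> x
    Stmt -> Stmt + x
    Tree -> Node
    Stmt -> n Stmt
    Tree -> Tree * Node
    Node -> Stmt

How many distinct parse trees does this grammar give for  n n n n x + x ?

6

Parse trees for n n n n x + x:
  [Tree [Node [Node [Stmt n [Stmt n [Stmt n [Stmt n [Stmt x]]]]]] + [Stmt x]]]
  [Tree [Node [Stmt [Stmt n [Stmt n [Stmt n [Stmt n [Stmt x]]]]] + x]]]
  [Tree [Node [Stmt n [Stmt [Stmt n [Stmt n [Stmt n [Stmt x]]]] + x]]]]
  [Tree [Node [Stmt n [Stmt n [Stmt [Stmt n [Stmt n [Stmt x]]] + x]]]]]
  [Tree [Node [Stmt n [Stmt n [Stmt n [Stmt [Stmt n [Stmt x]] + x]]]]]]
  [Tree [Node [Stmt n [Stmt n [Stmt n [Stmt n [Stmt [Stmt x] + x]]]]]]]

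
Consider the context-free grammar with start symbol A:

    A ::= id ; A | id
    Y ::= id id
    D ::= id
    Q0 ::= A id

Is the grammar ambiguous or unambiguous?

Unambiguous

Only A is reachable from A; ignoring the rest: The reachable grammar is A → atom sep A | atom. Each atom is followed by either the separator (recurse) or end-of-string (stop) — no choice point.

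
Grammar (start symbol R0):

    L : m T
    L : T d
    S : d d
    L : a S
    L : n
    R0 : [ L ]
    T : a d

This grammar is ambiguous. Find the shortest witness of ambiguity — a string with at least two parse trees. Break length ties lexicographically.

[ a d d ]

length 3: no string has ≥2 trees
length 5: [ a d d ] has 2 parse trees

Two derivations of [ a d d ]:
  R0 ⇒ [ L ] ⇒ [ T d ] ⇒ [ a d d ]
  R0 ⇒ [ L ] ⇒ [ a S ] ⇒ [ a d d ]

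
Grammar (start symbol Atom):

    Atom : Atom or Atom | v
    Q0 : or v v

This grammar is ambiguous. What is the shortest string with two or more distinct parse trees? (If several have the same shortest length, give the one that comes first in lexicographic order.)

length 1: no string has ≥2 trees
length 3: no string has ≥2 trees
length 5: v or v or v has 2 parse trees

Two derivations of v or v or v:
  Atom ⇒ Atom or Atom ⇒ Atom or Atom or Atom ⇒ v or Atom or Atom ⇒ v or v or Atom ⇒ v or v or v
  Atom ⇒ Atom or Atom ⇒ v or Atom ⇒ v or Atom or Atom ⇒ v or v or Atom ⇒ v or v or v

v or v or v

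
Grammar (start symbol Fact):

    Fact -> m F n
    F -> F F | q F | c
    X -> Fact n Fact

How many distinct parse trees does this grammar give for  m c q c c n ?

3

Parse trees for m c q c c n:
  [Fact m [F [F c] [F [F q [F c]] [F c]]] n]
  [Fact m [F [F c] [F q [F [F c] [F c]]]] n]
  [Fact m [F [F [F c] [F q [F c]]] [F c]] n]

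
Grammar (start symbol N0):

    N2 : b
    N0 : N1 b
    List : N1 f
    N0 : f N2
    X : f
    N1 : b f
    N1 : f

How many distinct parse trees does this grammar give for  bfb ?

Parse trees for bfb:
  [N0 [N1 b f] b]

1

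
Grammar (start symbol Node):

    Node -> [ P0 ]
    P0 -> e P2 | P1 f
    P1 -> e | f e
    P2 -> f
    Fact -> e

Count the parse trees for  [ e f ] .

Parse trees for [ e f ]:
  [Node [ [P0 e [P2 f]] ]]
  [Node [ [P0 [P1 e] f] ]]

2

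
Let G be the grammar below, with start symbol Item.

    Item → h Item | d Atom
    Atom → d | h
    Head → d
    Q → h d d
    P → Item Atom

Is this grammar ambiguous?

Unambiguous

(Head, Q, P are unreachable from Item, so their rules don't affect L(Item).) The reachable rules are right-linear with at most one rule per (nonterminal, next-terminal) pair. Each input token forces the next rule, so parsing is deterministic.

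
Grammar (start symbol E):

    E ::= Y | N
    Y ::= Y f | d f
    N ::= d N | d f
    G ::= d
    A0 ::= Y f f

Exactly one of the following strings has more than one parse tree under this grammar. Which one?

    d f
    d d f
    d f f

d f

d f: 2 trees
d d f: 1 tree
d f f: 1 tree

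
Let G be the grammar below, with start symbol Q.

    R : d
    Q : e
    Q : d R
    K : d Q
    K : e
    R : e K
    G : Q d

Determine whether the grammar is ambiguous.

Unambiguous

Only Q, R, K are reachable from Q; ignoring the rest: The reachable rules are right-linear with at most one rule per (nonterminal, next-terminal) pair. Each input token forces the next rule, so parsing is deterministic.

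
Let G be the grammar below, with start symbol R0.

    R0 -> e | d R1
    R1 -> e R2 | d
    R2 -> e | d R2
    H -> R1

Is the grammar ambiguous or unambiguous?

(H is unreachable from R0, so its rules don't affect L(R0).) Restricted to the reachable nonterminals, every rule has the form A → t or A → t B, and no two rules for the same A share a first terminal. The grammar encodes a DFA — one run per string.

Unambiguous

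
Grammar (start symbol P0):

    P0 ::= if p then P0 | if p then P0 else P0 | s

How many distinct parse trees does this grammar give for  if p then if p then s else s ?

Parse trees for if p then if p then s else s:
  [P0 if p then [P0 if p then [P0 s] else [P0 s]]]
  [P0 if p then [P0 if p then [P0 s]] else [P0 s]]

2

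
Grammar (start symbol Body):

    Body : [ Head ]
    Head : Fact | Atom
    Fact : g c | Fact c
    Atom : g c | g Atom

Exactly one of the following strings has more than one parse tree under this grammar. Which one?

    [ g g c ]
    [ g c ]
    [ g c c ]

[ g g c ]: 1 tree
[ g c ]: 2 trees
[ g c c ]: 1 tree

[ g c ]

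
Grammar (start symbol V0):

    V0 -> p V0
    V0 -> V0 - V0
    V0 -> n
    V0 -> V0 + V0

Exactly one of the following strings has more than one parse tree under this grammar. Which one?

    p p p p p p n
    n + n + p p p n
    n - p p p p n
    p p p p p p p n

n + n + p p p n

p p p p p p n: 1 tree
n + n + p p p n: 2 trees
n - p p p p n: 1 tree
p p p p p p p n: 1 tree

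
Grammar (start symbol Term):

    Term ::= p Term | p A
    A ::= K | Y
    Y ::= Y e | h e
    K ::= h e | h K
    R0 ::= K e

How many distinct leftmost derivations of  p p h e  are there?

2

Parse trees for p p h e:
  [Term p [Term p [A [K h e]]]]
  [Term p [Term p [A [Y h e]]]]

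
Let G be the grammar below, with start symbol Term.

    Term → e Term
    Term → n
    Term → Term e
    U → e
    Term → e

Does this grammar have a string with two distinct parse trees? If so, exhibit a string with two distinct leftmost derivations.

Ambiguous

Witness: e e

Derivation 1: Term ⇒ e Term ⇒ e e
Derivation 2: Term ⇒ Term e ⇒ e e

Two distinct leftmost derivations for the same string.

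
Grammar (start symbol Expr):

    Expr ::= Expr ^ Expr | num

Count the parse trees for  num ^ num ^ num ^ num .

5

Parse trees for num ^ num ^ num ^ num:
  [Expr [Expr num] ^ [Expr [Expr num] ^ [Expr [Expr num] ^ [Expr num]]]]
  [Expr [Expr num] ^ [Expr [Expr [Expr num] ^ [Expr num]] ^ [Expr num]]]
  [Expr [Expr [Expr num] ^ [Expr num]] ^ [Expr [Expr num] ^ [Expr num]]]
  [Expr [Expr [Expr num] ^ [Expr [Expr num] ^ [Expr num]]] ^ [Expr num]]
  [Expr [Expr [Expr [Expr num] ^ [Expr num]] ^ [Expr num]] ^ [Expr num]]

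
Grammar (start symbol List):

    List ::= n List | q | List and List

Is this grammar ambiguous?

Witness: n q and q

Derivation 1: List ⇒ n List ⇒ n List and List ⇒ n q and List ⇒ n q and q
Derivation 2: List ⇒ List and List ⇒ n List and List ⇒ n q and List ⇒ n q and q

Two distinct leftmost derivations for the same string.

Ambiguous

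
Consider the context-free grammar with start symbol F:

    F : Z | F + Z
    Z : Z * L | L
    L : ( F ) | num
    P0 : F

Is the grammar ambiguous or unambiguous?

(P0 is unreachable from F, so its rules don't affect L(F).) The grammar is stratified — F handles '+' (left-recursive), Z handles '*', L atoms. Each operator has a fixed associativity and precedence level, so every string has one parse.

Unambiguous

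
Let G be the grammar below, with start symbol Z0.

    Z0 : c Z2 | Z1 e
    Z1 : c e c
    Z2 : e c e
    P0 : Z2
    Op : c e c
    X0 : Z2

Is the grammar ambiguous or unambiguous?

Ambiguous

Witness: c e c e

Derivation 1: Z0 ⇒ c Z2 ⇒ c e c e
Derivation 2: Z0 ⇒ Z1 e ⇒ c e c e

Two distinct leftmost derivations for the same string.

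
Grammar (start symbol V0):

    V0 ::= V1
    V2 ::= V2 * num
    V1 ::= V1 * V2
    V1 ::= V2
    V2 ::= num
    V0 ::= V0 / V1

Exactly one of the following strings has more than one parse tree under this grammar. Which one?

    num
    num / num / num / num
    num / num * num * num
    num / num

num / num * num * num

num: 1 tree
num / num / num / num: 1 tree
num / num * num * num: 4 trees
num / num: 1 tree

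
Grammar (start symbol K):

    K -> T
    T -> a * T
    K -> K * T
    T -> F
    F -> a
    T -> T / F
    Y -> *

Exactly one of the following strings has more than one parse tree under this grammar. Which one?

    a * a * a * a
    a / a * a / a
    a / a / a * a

a * a * a * a: 8 trees
a / a * a / a: 1 tree
a / a / a * a: 1 tree

a * a * a * a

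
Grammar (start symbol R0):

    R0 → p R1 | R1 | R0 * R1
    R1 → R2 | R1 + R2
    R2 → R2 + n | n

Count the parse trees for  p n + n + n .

Parse trees for p n + n + n:
  [R0 p [R1 [R2 [R2 [R2 n] + n] + n]]]
  [R0 p [R1 [R1 [R2 n]] + [R2 [R2 n] + n]]]
  [R0 p [R1 [R1 [R2 [R2 n] + n]] + [R2 n]]]
  [R0 p [R1 [R1 [R1 [R2 n]] + [R2 n]] + [R2 n]]]

4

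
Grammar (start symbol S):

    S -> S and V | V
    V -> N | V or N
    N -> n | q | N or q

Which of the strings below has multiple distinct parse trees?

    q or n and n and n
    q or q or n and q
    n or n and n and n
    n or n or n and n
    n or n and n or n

q or n and n and n: 1 tree
q or q or n and q: 2 trees
n or n and n and n: 1 tree
n or n or n and n: 1 tree
n or n and n or n: 1 tree

q or q or n and q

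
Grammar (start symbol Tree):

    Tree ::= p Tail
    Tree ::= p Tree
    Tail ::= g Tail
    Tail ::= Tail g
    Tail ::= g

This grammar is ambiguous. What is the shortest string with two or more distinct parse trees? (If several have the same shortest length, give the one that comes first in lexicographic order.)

length 2: no string has ≥2 trees
length 3: p g g has 2 parse trees

Two derivations of p g g:
  Tree ⇒ p Tail ⇒ p g Tail ⇒ p g g
  Tree ⇒ p Tail ⇒ p Tail g ⇒ p g g

p g g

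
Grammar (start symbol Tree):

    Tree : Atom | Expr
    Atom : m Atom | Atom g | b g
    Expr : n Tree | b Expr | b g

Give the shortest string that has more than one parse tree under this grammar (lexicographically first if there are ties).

length 2: b g has 2 parse trees

Two derivations of b g:
  Tree ⇒ Atom ⇒ b g
  Tree ⇒ Expr ⇒ b g

b g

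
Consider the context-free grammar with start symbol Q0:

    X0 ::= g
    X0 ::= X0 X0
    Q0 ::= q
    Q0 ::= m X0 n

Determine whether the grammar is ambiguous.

Witness: m g g g n

Derivation 1: Q0 ⇒ m X0 n ⇒ m X0 X0 n ⇒ m g X0 n ⇒ m g X0 X0 n ⇒ m g g X0 n ⇒ m g g g n
Derivation 2: Q0 ⇒ m X0 n ⇒ m X0 X0 n ⇒ m X0 X0 X0 n ⇒ m g X0 X0 n ⇒ m g g X0 n ⇒ m g g g n

Two distinct leftmost derivations for the same string.

Ambiguous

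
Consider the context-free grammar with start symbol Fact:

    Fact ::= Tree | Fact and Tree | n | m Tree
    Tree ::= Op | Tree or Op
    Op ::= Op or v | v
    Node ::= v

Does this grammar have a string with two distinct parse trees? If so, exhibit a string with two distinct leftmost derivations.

Witness: v or v

Derivation 1: Fact ⇒ Tree ⇒ Op ⇒ Op or v ⇒ v or v
Derivation 2: Fact ⇒ Tree ⇒ Tree or Op ⇒ Op or Op ⇒ v or Op ⇒ v or v

Two distinct leftmost derivations for the same string.

Ambiguous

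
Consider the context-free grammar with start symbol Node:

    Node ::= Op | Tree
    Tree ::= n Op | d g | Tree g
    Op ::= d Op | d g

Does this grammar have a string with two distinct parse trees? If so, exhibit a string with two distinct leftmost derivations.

Ambiguous

Witness: d g

Derivation 1: Node ⇒ Op ⇒ d g
Derivation 2: Node ⇒ Tree ⇒ d g

Two distinct leftmost derivations for the same string.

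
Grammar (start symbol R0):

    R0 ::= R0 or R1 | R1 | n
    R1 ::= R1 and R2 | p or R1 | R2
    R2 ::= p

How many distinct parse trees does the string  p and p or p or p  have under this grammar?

2

Parse trees for p and p or p or p:
  [R0 [R0 [R1 [R1 [R2 p]] and [R2 p]]] or [R1 p or [R1 [R2 p]]]]
  [R0 [R0 [R0 [R1 [R1 [R2 p]] and [R2 p]]] or [R1 [R2 p]]] or [R1 [R2 p]]]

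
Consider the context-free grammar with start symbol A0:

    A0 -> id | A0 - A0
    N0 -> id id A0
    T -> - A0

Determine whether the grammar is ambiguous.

Ambiguous

Witness: id - id - id

Derivation 1: A0 ⇒ A0 - A0 ⇒ id - A0 ⇒ id - A0 - A0 ⇒ id - id - A0 ⇒ id - id - id
Derivation 2: A0 ⇒ A0 - A0 ⇒ A0 - A0 - A0 ⇒ id - A0 - A0 ⇒ id - id - A0 ⇒ id - id - id

Two distinct leftmost derivations for the same string.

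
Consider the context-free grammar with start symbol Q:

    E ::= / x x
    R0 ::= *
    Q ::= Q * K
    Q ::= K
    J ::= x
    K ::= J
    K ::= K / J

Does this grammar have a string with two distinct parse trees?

Unambiguous

(E, R0 are unreachable from Q, so their rules don't affect L(Q).) This is a standard precedence ladder (Q over K over J), with each level left-recursive on its own operator ('*' at Q, '/' at K). That structure is LR(1), hence unambiguous.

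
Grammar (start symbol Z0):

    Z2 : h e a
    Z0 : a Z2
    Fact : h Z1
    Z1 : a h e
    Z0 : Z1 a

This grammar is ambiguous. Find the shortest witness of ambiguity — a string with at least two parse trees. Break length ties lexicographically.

length 4: a h e a has 2 parse trees

Two derivations of a h e a:
  Z0 ⇒ a Z2 ⇒ a h e a
  Z0 ⇒ Z1 a ⇒ a h e a

a h e a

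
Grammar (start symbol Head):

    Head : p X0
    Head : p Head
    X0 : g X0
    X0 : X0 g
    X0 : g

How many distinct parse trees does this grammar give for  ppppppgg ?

2

Parse trees for ppppppgg:
  [Head p [Head p [Head p [Head p [Head p [Head p [X0 g [X0 g]]]]]]]]
  [Head p [Head p [Head p [Head p [Head p [Head p [X0 [X0 g] g]]]]]]]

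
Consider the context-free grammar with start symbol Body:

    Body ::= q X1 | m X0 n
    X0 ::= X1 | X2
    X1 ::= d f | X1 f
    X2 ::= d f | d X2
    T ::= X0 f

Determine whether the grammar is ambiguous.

Ambiguous

Witness: m d f n

Derivation 1: Body ⇒ m X0 n ⇒ m X1 n ⇒ m d f n
Derivation 2: Body ⇒ m X0 n ⇒ m X2 n ⇒ m d f n

Two distinct leftmost derivations for the same string.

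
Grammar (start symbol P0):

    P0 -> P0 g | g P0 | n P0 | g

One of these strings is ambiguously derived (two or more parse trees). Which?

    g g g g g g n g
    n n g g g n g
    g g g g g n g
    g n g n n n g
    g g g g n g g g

g g g g g g n g: 1 tree
n n g g g n g: 1 tree
g g g g g n g: 1 tree
g n g n n n g: 1 tree
g g g g n g g g: 29 trees

g g g g n g g g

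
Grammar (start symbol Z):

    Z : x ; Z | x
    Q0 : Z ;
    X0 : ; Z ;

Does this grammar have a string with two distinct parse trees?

Unambiguous

Only Z is reachable from Z; ignoring the rest: Right-recursive list with a separator: after each atom, whether the separator follows determines the rule. One parse per string.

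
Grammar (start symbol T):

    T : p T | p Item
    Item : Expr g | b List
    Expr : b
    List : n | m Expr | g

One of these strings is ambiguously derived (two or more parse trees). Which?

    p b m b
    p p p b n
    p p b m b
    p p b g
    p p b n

p p b g

p b m b: 1 tree
p p p b n: 1 tree
p p b m b: 1 tree
p p b g: 2 trees
p p b n: 1 tree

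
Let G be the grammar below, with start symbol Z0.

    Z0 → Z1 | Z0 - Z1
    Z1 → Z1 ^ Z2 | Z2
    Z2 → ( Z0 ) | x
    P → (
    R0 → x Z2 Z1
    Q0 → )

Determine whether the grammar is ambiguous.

(P, R0, Q0 are unreachable from Z0, so their rules don't affect L(Z0).) Z0 → Z0 - Z1 | Z1  ;  Z1 → Z1 ^ Z2 | Z2  — a left-associative chain with Z2 at the bottom. Each string factors uniquely by precedence.

Unambiguous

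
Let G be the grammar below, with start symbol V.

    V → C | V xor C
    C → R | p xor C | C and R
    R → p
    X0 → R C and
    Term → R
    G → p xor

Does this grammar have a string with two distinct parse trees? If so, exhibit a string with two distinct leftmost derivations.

Witness: p xor p

Derivation 1: V ⇒ C ⇒ p xor C ⇒ p xor R ⇒ p xor p
Derivation 2: V ⇒ V xor C ⇒ C xor C ⇒ R xor C ⇒ p xor C ⇒ p xor R ⇒ p xor p

Two distinct leftmost derivations for the same string.

Ambiguous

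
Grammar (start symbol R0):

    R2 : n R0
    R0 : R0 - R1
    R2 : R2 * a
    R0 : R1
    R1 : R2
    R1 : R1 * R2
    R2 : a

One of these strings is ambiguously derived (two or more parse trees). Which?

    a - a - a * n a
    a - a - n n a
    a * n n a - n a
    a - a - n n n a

a - a - a * n a: 1 tree
a - a - n n a: 1 tree
a * n n a - n a: 3 trees
a - a - n n n a: 1 tree

a * n n a - n a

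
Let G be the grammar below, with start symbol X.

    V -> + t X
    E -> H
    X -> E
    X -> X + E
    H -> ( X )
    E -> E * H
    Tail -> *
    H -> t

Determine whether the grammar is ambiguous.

Unambiguous

(V, Tail are unreachable from X, so their rules don't affect L(X).) This is a standard precedence ladder (X over E over H), with each level left-recursive on its own operator ('+' at X, '*' at E). That structure is LR(1), hence unambiguous.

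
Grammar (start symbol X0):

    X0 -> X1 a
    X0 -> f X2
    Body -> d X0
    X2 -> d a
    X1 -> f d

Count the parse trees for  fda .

2

Parse trees for fda:
  [X0 [X1 f d] a]
  [X0 f [X2 d a]]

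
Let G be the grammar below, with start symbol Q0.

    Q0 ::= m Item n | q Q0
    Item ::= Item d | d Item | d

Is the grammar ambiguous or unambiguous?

Witness: m d d n

Derivation 1: Q0 ⇒ m Item n ⇒ m Item d n ⇒ m d d n
Derivation 2: Q0 ⇒ m Item n ⇒ m d Item n ⇒ m d d n

Two distinct leftmost derivations for the same string.

Ambiguous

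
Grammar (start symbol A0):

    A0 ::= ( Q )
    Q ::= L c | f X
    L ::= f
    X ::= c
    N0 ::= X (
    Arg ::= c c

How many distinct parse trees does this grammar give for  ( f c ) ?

Parse trees for ( f c ):
  [A0 ( [Q [L f] c] )]
  [A0 ( [Q f [X c]] )]

2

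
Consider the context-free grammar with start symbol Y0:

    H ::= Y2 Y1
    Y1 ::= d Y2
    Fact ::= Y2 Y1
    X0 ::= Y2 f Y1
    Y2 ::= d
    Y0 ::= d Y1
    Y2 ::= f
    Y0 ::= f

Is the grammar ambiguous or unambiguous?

Unambiguous

Only Y0, Y1, Y2 are reachable from Y0; ignoring the rest: Restricted to the reachable nonterminals, every rule has the form A → t or A → t B, and no two rules for the same A share a first terminal. The grammar encodes a DFA — one run per string.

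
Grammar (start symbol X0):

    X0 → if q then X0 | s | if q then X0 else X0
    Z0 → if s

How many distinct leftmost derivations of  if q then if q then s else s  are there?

Parse trees for if q then if q then s else s:
  [X0 if q then [X0 if q then [X0 s] else [X0 s]]]
  [X0 if q then [X0 if q then [X0 s]] else [X0 s]]

2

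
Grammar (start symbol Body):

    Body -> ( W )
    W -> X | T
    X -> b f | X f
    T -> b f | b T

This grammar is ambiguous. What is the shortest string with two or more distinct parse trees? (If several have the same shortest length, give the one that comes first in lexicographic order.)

( b f )

length 4: ( b f ) has 2 parse trees

Two derivations of ( b f ):
  Body ⇒ ( W ) ⇒ ( X ) ⇒ ( b f )
  Body ⇒ ( W ) ⇒ ( T ) ⇒ ( b f )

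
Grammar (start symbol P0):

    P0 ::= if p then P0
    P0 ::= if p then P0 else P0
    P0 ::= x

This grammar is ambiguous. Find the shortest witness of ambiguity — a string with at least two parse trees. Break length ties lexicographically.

length 1: no string has ≥2 trees
length 4: no string has ≥2 trees
length 6: no string has ≥2 trees
length 7: no string has ≥2 trees
length 9: if p then if p then x else x has 2 parse trees

Two derivations of if p then if p then x else x:
  P0 ⇒ if p then P0 ⇒ if p then if p then P0 else P0 ⇒ if p then if p then x else P0 ⇒ if p then if p then x else x
  P0 ⇒ if p then P0 else P0 ⇒ if p then if p then P0 else P0 ⇒ if p then if p then x else P0 ⇒ if p then if p then x else x

if p then if p then x else x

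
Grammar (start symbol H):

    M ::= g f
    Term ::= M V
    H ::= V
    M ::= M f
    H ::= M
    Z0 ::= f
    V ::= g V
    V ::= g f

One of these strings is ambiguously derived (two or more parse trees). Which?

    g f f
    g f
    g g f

g f f: 1 tree
g f: 2 trees
g g f: 1 tree

g f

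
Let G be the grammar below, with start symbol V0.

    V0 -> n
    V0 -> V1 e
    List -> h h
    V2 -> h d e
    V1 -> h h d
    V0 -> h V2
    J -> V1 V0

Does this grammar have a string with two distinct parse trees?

Witness: h h d e

Derivation 1: V0 ⇒ V1 e ⇒ h h d e
Derivation 2: V0 ⇒ h V2 ⇒ h h d e

Two distinct leftmost derivations for the same string.

Ambiguous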